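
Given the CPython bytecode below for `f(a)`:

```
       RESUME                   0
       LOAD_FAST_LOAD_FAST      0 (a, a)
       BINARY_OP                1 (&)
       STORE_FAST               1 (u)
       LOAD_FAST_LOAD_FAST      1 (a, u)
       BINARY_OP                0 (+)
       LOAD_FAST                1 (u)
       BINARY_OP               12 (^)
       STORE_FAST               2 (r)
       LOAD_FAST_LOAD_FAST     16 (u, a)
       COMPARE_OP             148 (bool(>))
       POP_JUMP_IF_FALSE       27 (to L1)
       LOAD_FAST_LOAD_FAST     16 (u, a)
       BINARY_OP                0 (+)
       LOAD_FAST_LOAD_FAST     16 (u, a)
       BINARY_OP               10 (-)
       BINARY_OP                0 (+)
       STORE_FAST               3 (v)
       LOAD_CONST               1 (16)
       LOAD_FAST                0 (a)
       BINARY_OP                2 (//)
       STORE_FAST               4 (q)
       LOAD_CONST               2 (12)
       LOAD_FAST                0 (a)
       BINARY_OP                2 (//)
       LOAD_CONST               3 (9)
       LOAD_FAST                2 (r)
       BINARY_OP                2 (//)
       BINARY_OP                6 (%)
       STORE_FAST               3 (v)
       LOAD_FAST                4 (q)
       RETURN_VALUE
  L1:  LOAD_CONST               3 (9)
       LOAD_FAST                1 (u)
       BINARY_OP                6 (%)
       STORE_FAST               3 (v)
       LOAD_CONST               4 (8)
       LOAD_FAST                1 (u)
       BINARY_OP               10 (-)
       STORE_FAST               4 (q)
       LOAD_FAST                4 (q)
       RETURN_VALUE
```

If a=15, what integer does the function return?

LOAD_FAST_LOAD_FAST a,a → push 15,15. Stack: [15, 15]
BINARY_OP & → 15 & 15 = 15. Stack: [15]
STORE_FAST u → u=15. Stack: []
LOAD_FAST_LOAD_FAST a,u → push 15,15. Stack: [15, 15]
BINARY_OP + → 15 + 15 = 30. Stack: [30]
LOAD_FAST u → push 15. Stack: [30, 15]
BINARY_OP ^ → 30 ^ 15 = 17. Stack: [17]
STORE_FAST r → r=17. Stack: []
LOAD_FAST_LOAD_FAST u,a → push 15,15. Stack: [15, 15]
COMPARE_OP bool(>) → 15 vs 15 = False. Stack: [False]
POP_JUMP_IF_FALSE → pop False; jump. Stack: []
LOAD_CONST → push 9. Stack: [9]
LOAD_FAST u → push 15. Stack: [9, 15]
BINARY_OP % → 9 % 15 = 9. Stack: [9]
STORE_FAST v → v=9. Stack: []
LOAD_CONST → push 8. Stack: [8]
LOAD_FAST u → push 15. Stack: [8, 15]
BINARY_OP - → 8 - 15 = -7. Stack: [-7]
STORE_FAST q → q=-7. Stack: []
LOAD_FAST q → push -7. Stack: [-7]
RETURN_VALUE → return -7.

-7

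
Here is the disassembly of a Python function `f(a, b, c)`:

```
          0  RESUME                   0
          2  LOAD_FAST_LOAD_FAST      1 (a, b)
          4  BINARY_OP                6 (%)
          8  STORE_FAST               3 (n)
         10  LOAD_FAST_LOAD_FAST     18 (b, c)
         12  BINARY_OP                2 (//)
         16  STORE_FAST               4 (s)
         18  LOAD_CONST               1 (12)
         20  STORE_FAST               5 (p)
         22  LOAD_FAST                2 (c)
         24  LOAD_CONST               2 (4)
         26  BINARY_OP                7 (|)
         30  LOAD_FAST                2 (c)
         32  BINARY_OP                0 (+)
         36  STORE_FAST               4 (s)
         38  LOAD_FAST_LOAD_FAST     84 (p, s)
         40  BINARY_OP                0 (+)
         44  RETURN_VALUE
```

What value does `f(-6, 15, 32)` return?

80

LOAD_FAST_LOAD_FAST a,b → push -6,15. Stack: [-6, 15]
BINARY_OP % → -6 % 15 = 9. Stack: [9]
STORE_FAST n → n=9. Stack: []
LOAD_FAST_LOAD_FAST b,c → push 15,32. Stack: [15, 32]
BINARY_OP // → 15 // 32 = 0. Stack: [0]
STORE_FAST s → s=0. Stack: []
LOAD_CONST → push 12. Stack: [12]
STORE_FAST p → p=12. Stack: []
LOAD_FAST c → push 32. Stack: [32]
LOAD_CONST → push 4. Stack: [32, 4]
BINARY_OP | → 32 | 4 = 36. Stack: [36]
LOAD_FAST c → push 32. Stack: [36, 32]
BINARY_OP + → 36 + 32 = 68. Stack: [68]
STORE_FAST s → s=68. Stack: []
LOAD_FAST_LOAD_FAST p,s → push 12,68. Stack: [12, 68]
BINARY_OP + → 12 + 68 = 80. Stack: [80]
RETURN_VALUE → return 80.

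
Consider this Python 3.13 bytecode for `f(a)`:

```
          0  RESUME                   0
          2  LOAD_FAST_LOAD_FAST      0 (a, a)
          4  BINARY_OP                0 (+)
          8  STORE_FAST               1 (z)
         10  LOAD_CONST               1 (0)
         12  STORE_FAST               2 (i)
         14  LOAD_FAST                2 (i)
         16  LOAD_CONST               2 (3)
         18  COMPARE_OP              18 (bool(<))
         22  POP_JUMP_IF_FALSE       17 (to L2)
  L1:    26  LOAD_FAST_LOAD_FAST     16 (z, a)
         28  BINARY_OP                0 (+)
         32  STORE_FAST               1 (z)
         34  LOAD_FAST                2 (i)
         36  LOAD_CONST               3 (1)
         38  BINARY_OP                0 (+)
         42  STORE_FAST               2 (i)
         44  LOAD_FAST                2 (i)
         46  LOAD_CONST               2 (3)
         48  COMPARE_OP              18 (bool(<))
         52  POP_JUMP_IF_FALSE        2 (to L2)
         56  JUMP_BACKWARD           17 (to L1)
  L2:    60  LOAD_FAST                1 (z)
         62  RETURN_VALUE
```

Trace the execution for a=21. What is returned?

105

LOAD_FAST_LOAD_FAST a,a → push 21,21. Stack: [21, 21]
BINARY_OP + → 21 + 21 = 42. Stack: [42]
STORE_FAST z → z=42. Stack: []
LOAD_CONST → push 0. Stack: [0]
STORE_FAST i → i=0. Stack: []
LOAD_FAST i → push 0. Stack: [0]
LOAD_CONST → push 3. Stack: [0, 3]
COMPARE_OP bool(<) → 0 vs 3 = True. Stack: [True]
POP_JUMP_IF_FALSE → pop True; no jump. Stack: []
LOAD_FAST_LOAD_FAST z,a → push 42,21. Stack: [42, 21]
BINARY_OP + → 42 + 21 = 63. Stack: [63]
STORE_FAST z → z=63. Stack: []
LOAD_FAST i → push 0. Stack: [0]
LOAD_CONST → push 1. Stack: [0, 1]
BINARY_OP + → 0 + 1 = 1. Stack: [1]
STORE_FAST i → i=1. Stack: []
LOAD_FAST i → push 1. Stack: [1]
LOAD_CONST → push 3. Stack: [1, 3]
COMPARE_OP bool(<) → 1 vs 3 = True. Stack: [True]
POP_JUMP_IF_FALSE → pop True; no jump. Stack: []
LOAD_FAST_LOAD_FAST z,a → push 63,21. Stack: [63, 21]
BINARY_OP + → 63 + 21 = 84. Stack: [84]
STORE_FAST z → z=84. Stack: []
LOAD_FAST i → push 1. Stack: [1]
LOAD_CONST → push 1. Stack: [1, 1]
BINARY_OP + → 1 + 1 = 2. Stack: [2]
STORE_FAST i → i=2. Stack: []
LOAD_FAST i → push 2. Stack: [2]
LOAD_CONST → push 3. Stack: [2, 3]
COMPARE_OP bool(<) → 2 vs 3 = True. Stack: [True]
POP_JUMP_IF_FALSE → pop True; no jump. Stack: []
LOAD_FAST_LOAD_FAST z,a → push 84,21. Stack: [84, 21]
BINARY_OP + → 84 + 21 = 105. Stack: [105]
STORE_FAST z → z=105. Stack: []
LOAD_FAST i → push 2. Stack: [2]
LOAD_CONST → push 1. Stack: [2, 1]
BINARY_OP + → 2 + 1 = 3. Stack: [3]
STORE_FAST i → i=3. Stack: []
LOAD_FAST i → push 3. Stack: [3]
LOAD_CONST → push 3. Stack: [3, 3]
COMPARE_OP bool(<) → 3 vs 3 = False. Stack: [False]
POP_JUMP_IF_FALSE → pop False; jump. Stack: []
LOAD_FAST z → push 105. Stack: [105]
RETURN_VALUE → return 105.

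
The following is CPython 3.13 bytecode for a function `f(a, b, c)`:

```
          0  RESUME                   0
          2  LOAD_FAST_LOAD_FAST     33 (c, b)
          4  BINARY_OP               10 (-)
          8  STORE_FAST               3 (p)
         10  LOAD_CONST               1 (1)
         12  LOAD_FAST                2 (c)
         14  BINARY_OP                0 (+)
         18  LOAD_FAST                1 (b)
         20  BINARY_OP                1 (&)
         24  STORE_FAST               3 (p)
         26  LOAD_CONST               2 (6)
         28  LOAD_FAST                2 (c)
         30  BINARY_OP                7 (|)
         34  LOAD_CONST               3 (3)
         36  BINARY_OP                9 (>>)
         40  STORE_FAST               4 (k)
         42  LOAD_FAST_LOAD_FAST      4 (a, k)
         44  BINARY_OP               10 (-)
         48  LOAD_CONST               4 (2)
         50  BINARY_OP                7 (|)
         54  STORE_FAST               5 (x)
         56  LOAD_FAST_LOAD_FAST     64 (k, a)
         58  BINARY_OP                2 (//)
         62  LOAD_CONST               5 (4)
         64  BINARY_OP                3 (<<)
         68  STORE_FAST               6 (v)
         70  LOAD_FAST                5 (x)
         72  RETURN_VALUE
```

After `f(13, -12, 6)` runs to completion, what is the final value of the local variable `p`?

4

LOAD_FAST_LOAD_FAST c,b → push 6,-12. Stack: [6, -12]
BINARY_OP - → 6 - -12 = 18. Stack: [18]
STORE_FAST p → p=18. Stack: []
LOAD_CONST → push 1. Stack: [1]
LOAD_FAST c → push 6. Stack: [1, 6]
BINARY_OP + → 1 + 6 = 7. Stack: [7]
LOAD_FAST b → push -12. Stack: [7, -12]
BINARY_OP & → 7 & -12 = 4. Stack: [4]
STORE_FAST p → p=4. Stack: []
LOAD_CONST → push 6. Stack: [6]
LOAD_FAST c → push 6. Stack: [6, 6]
BINARY_OP | → 6 | 6 = 6. Stack: [6]
LOAD_CONST → push 3. Stack: [6, 3]
BINARY_OP >> → 6 >> 3 = 0. Stack: [0]
STORE_FAST k → k=0. Stack: []
LOAD_FAST_LOAD_FAST a,k → push 13,0. Stack: [13, 0]
BINARY_OP - → 13 - 0 = 13. Stack: [13]
LOAD_CONST → push 2. Stack: [13, 2]
BINARY_OP | → 13 | 2 = 15. Stack: [15]
STORE_FAST x → x=15. Stack: []
LOAD_FAST_LOAD_FAST k,a → push 0,13. Stack: [0, 13]
BINARY_OP // → 0 // 13 = 0. Stack: [0]
LOAD_CONST → push 4. Stack: [0, 4]
BINARY_OP << → 0 << 4 = 0. Stack: [0]
STORE_FAST v → v=0. Stack: []
LOAD_FAST x → push 15. Stack: [15]
RETURN_VALUE → return 15.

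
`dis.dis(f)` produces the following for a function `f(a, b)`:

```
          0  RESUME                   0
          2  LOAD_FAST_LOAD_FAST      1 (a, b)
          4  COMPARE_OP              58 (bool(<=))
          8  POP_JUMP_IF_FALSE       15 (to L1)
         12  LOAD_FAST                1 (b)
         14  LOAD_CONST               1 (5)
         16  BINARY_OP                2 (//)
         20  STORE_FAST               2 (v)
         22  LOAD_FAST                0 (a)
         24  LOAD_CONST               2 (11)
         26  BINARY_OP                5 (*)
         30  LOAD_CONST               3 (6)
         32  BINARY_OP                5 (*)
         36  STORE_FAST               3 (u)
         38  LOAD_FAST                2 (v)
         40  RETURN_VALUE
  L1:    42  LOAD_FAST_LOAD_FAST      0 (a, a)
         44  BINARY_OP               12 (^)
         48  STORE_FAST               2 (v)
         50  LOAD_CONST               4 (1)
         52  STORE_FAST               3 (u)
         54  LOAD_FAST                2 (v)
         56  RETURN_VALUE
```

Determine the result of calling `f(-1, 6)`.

1

LOAD_FAST_LOAD_FAST a,b → push -1,6. Stack: [-1, 6]
COMPARE_OP bool(<=) → -1 vs 6 = True. Stack: [True]
POP_JUMP_IF_FALSE → pop True; no jump. Stack: []
LOAD_FAST b → push 6. Stack: [6]
LOAD_CONST → push 5. Stack: [6, 5]
BINARY_OP // → 6 // 5 = 1. Stack: [1]
STORE_FAST v → v=1. Stack: []
LOAD_FAST a → push -1. Stack: [-1]
LOAD_CONST → push 11. Stack: [-1, 11]
BINARY_OP * → -1 * 11 = -11. Stack: [-11]
LOAD_CONST → push 6. Stack: [-11, 6]
BINARY_OP * → -11 * 6 = -66. Stack: [-66]
STORE_FAST u → u=-66. Stack: []
LOAD_FAST v → push 1. Stack: [1]
RETURN_VALUE → return 1.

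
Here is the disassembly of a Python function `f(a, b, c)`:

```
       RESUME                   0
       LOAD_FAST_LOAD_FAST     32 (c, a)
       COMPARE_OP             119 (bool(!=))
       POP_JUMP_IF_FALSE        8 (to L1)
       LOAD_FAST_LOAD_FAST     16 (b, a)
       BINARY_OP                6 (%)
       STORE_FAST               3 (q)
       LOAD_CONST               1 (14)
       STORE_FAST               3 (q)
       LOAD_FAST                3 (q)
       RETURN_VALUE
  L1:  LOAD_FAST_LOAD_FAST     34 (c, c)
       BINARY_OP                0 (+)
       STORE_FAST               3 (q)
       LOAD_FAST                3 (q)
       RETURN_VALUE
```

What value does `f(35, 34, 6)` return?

LOAD_FAST_LOAD_FAST c,a → push 6,35. Stack: [6, 35]
COMPARE_OP bool(!=) → 6 vs 35 = True. Stack: [True]
POP_JUMP_IF_FALSE → pop True; no jump. Stack: []
LOAD_FAST_LOAD_FAST b,a → push 34,35. Stack: [34, 35]
BINARY_OP % → 34 % 35 = 34. Stack: [34]
STORE_FAST q → q=34. Stack: []
LOAD_CONST → push 14. Stack: [14]
STORE_FAST q → q=14. Stack: []
LOAD_FAST q → push 14. Stack: [14]
RETURN_VALUE → return 14.

14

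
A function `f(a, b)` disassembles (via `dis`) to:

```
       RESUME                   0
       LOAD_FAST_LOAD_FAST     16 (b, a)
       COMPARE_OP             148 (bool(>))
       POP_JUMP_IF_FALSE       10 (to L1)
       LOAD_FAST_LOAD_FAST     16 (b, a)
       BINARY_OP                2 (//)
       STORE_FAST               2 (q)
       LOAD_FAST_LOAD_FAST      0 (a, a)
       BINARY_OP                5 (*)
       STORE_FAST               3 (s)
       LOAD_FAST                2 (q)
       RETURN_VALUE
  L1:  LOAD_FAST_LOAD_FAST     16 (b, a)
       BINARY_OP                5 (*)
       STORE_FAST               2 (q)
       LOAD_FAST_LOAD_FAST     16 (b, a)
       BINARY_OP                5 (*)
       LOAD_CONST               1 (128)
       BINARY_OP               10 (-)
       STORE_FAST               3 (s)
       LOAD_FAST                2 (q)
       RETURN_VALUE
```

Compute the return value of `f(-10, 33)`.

-4

LOAD_FAST_LOAD_FAST b,a → push 33,-10. Stack: [33, -10]
COMPARE_OP bool(>) → 33 vs -10 = True. Stack: [True]
POP_JUMP_IF_FALSE → pop True; no jump. Stack: []
LOAD_FAST_LOAD_FAST b,a → push 33,-10. Stack: [33, -10]
BINARY_OP // → 33 // -10 = -4. Stack: [-4]
STORE_FAST q → q=-4. Stack: []
LOAD_FAST_LOAD_FAST a,a → push -10,-10. Stack: [-10, -10]
BINARY_OP * → -10 * -10 = 100. Stack: [100]
STORE_FAST s → s=100. Stack: []
LOAD_FAST q → push -4. Stack: [-4]
RETURN_VALUE → return -4.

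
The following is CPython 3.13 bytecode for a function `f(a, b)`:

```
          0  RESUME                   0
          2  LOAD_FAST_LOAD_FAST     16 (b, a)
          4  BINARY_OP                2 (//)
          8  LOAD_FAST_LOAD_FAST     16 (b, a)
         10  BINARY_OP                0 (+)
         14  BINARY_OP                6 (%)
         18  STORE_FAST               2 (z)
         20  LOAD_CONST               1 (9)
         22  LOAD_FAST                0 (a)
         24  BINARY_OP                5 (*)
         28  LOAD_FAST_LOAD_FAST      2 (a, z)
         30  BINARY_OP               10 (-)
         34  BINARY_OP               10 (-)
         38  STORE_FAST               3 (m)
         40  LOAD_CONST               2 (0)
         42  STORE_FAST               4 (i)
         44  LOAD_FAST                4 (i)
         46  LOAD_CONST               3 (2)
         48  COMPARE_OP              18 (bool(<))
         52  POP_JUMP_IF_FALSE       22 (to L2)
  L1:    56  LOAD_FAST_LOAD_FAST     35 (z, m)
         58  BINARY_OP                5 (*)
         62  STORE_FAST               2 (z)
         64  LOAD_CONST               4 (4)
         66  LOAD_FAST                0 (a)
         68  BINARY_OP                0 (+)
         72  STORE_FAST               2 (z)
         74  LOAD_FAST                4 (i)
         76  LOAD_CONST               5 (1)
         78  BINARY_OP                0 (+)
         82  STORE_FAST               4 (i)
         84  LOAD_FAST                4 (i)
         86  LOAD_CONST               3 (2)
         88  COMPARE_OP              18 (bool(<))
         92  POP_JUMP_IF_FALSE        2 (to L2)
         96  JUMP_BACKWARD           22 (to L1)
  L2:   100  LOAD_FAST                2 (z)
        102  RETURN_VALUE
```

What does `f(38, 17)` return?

42

LOAD_FAST_LOAD_FAST b,a → push 17,38. Stack: [17, 38]
BINARY_OP // → 17 // 38 = 0. Stack: [0]
LOAD_FAST_LOAD_FAST b,a → push 17,38. Stack: [0, 17, 38]
BINARY_OP + → 17 + 38 = 55. Stack: [0, 55]
BINARY_OP % → 0 % 55 = 0. Stack: [0]
STORE_FAST z → z=0. Stack: []
LOAD_CONST → push 9. Stack: [9]
LOAD_FAST a → push 38. Stack: [9, 38]
BINARY_OP * → 9 * 38 = 342. Stack: [342]
LOAD_FAST_LOAD_FAST a,z → push 38,0. Stack: [342, 38, 0]
BINARY_OP - → 38 - 0 = 38. Stack: [342, 38]
BINARY_OP - → 342 - 38 = 304. Stack: [304]
STORE_FAST m → m=304. Stack: []
LOAD_CONST → push 0. Stack: [0]
STORE_FAST i → i=0. Stack: []
LOAD_FAST i → push 0. Stack: [0]
LOAD_CONST → push 2. Stack: [0, 2]
COMPARE_OP bool(<) → 0 vs 2 = True. Stack: [True]
POP_JUMP_IF_FALSE → pop True; no jump. Stack: []
LOAD_FAST_LOAD_FAST z,m → push 0,304. Stack: [0, 304]
BINARY_OP * → 0 * 304 = 0. Stack: [0]
STORE_FAST z → z=0. Stack: []
LOAD_CONST → push 4. Stack: [4]
LOAD_FAST a → push 38. Stack: [4, 38]
BINARY_OP + → 4 + 38 = 42. Stack: [42]
STORE_FAST z → z=42. Stack: []
LOAD_FAST i → push 0. Stack: [0]
LOAD_CONST → push 1. Stack: [0, 1]
BINARY_OP + → 0 + 1 = 1. Stack: [1]
STORE_FAST i → i=1. Stack: []
LOAD_FAST i → push 1. Stack: [1]
LOAD_CONST → push 2. Stack: [1, 2]
COMPARE_OP bool(<) → 1 vs 2 = True. Stack: [True]
POP_JUMP_IF_FALSE → pop True; no jump. Stack: []
LOAD_FAST_LOAD_FAST z,m → push 42,304. Stack: [42, 304]
BINARY_OP * → 42 * 304 = 12768. Stack: [12768]
STORE_FAST z → z=12768. Stack: []
LOAD_CONST → push 4. Stack: [4]
LOAD_FAST a → push 38. Stack: [4, 38]
BINARY_OP + → 4 + 38 = 42. Stack: [42]
STORE_FAST z → z=42. Stack: []
LOAD_FAST i → push 1. Stack: [1]
LOAD_CONST → push 1. Stack: [1, 1]
BINARY_OP + → 1 + 1 = 2. Stack: [2]
STORE_FAST i → i=2. Stack: []
LOAD_FAST i → push 2. Stack: [2]
LOAD_CONST → push 2. Stack: [2, 2]
COMPARE_OP bool(<) → 2 vs 2 = False. Stack: [False]
POP_JUMP_IF_FALSE → pop False; jump. Stack: []
LOAD_FAST z → push 42. Stack: [42]
RETURN_VALUE → return 42.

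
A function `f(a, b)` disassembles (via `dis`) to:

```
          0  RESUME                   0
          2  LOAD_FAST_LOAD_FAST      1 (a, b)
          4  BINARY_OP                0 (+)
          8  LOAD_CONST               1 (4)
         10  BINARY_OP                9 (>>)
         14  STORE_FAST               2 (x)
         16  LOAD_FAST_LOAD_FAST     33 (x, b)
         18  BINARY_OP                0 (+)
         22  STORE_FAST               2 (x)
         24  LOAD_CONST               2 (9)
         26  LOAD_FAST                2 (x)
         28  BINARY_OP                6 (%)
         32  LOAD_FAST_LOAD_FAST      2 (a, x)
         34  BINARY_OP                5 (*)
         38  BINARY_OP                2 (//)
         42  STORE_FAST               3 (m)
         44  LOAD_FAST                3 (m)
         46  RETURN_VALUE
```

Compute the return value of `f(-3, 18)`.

-1

LOAD_FAST_LOAD_FAST a,b → push -3,18. Stack: [-3, 18]
BINARY_OP + → -3 + 18 = 15. Stack: [15]
LOAD_CONST → push 4. Stack: [15, 4]
BINARY_OP >> → 15 >> 4 = 0. Stack: [0]
STORE_FAST x → x=0. Stack: []
LOAD_FAST_LOAD_FAST x,b → push 0,18. Stack: [0, 18]
BINARY_OP + → 0 + 18 = 18. Stack: [18]
STORE_FAST x → x=18. Stack: []
LOAD_CONST → push 9. Stack: [9]
LOAD_FAST x → push 18. Stack: [9, 18]
BINARY_OP % → 9 % 18 = 9. Stack: [9]
LOAD_FAST_LOAD_FAST a,x → push -3,18. Stack: [9, -3, 18]
BINARY_OP * → -3 * 18 = -54. Stack: [9, -54]
BINARY_OP // → 9 // -54 = -1. Stack: [-1]
STORE_FAST m → m=-1. Stack: []
LOAD_FAST m → push -1. Stack: [-1]
RETURN_VALUE → return -1.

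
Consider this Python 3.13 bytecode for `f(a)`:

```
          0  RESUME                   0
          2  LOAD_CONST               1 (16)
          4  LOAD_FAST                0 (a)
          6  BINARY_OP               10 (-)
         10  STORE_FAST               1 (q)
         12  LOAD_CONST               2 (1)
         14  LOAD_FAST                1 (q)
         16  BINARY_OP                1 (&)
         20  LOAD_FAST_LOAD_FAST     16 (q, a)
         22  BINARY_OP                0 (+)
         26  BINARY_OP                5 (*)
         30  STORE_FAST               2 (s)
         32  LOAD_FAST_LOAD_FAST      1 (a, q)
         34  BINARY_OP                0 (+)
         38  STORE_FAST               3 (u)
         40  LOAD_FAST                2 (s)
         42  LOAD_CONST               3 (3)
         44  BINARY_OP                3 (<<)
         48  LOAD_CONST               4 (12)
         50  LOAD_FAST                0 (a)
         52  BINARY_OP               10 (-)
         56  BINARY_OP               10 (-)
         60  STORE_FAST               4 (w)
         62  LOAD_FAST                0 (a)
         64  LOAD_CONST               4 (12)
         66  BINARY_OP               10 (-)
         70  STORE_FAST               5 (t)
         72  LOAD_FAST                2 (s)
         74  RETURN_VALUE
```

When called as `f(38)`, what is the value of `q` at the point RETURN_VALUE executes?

LOAD_CONST → push 16. Stack: [16]
LOAD_FAST a → push 38. Stack: [16, 38]
BINARY_OP - → 16 - 38 = -22. Stack: [-22]
STORE_FAST q → q=-22. Stack: []
LOAD_CONST → push 1. Stack: [1]
LOAD_FAST q → push -22. Stack: [1, -22]
BINARY_OP & → 1 & -22 = 0. Stack: [0]
LOAD_FAST_LOAD_FAST q,a → push -22,38. Stack: [0, -22, 38]
BINARY_OP + → -22 + 38 = 16. Stack: [0, 16]
BINARY_OP * → 0 * 16 = 0. Stack: [0]
STORE_FAST s → s=0. Stack: []
LOAD_FAST_LOAD_FAST a,q → push 38,-22. Stack: [38, -22]
BINARY_OP + → 38 + -22 = 16. Stack: [16]
STORE_FAST u → u=16. Stack: []
LOAD_FAST s → push 0. Stack: [0]
LOAD_CONST → push 3. Stack: [0, 3]
BINARY_OP << → 0 << 3 = 0. Stack: [0]
LOAD_CONST → push 12. Stack: [0, 12]
LOAD_FAST a → push 38. Stack: [0, 12, 38]
BINARY_OP - → 12 - 38 = -26. Stack: [0, -26]
BINARY_OP - → 0 - -26 = 26. Stack: [26]
STORE_FAST w → w=26. Stack: []
LOAD_FAST a → push 38. Stack: [38]
LOAD_CONST → push 12. Stack: [38, 12]
BINARY_OP - → 38 - 12 = 26. Stack: [26]
STORE_FAST t → t=26. Stack: []
LOAD_FAST s → push 0. Stack: [0]
RETURN_VALUE → return 0.

-22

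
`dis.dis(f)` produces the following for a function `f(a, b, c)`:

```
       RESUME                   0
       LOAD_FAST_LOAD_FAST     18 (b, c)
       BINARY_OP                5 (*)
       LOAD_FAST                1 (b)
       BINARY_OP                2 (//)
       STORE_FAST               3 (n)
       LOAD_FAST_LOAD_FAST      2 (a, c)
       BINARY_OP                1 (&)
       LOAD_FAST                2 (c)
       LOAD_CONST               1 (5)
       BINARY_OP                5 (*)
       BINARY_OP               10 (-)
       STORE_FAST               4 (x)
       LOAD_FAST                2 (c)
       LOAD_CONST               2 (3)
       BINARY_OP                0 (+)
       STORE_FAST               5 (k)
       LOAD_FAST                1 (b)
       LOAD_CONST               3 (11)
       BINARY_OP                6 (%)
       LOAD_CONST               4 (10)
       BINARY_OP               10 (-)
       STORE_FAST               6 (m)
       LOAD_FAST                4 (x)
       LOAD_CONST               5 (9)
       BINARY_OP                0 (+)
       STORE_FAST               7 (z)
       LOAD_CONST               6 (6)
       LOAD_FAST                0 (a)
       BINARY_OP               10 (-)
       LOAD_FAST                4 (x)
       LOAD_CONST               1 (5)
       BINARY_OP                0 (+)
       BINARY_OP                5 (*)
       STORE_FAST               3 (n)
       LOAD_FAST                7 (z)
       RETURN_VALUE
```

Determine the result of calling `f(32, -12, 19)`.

LOAD_FAST_LOAD_FAST b,c → push -12,19. Stack: [-12, 19]
BINARY_OP * → -12 * 19 = -228. Stack: [-228]
LOAD_FAST b → push -12. Stack: [-228, -12]
BINARY_OP // → -228 // -12 = 19. Stack: [19]
STORE_FAST n → n=19. Stack: []
LOAD_FAST_LOAD_FAST a,c → push 32,19. Stack: [32, 19]
BINARY_OP & → 32 & 19 = 0. Stack: [0]
LOAD_FAST c → push 19. Stack: [0, 19]
LOAD_CONST → push 5. Stack: [0, 19, 5]
BINARY_OP * → 19 * 5 = 95. Stack: [0, 95]
BINARY_OP - → 0 - 95 = -95. Stack: [-95]
STORE_FAST x → x=-95. Stack: []
LOAD_FAST c → push 19. Stack: [19]
LOAD_CONST → push 3. Stack: [19, 3]
BINARY_OP + → 19 + 3 = 22. Stack: [22]
STORE_FAST k → k=22. Stack: []
LOAD_FAST b → push -12. Stack: [-12]
LOAD_CONST → push 11. Stack: [-12, 11]
BINARY_OP % → -12 % 11 = 10. Stack: [10]
LOAD_CONST → push 10. Stack: [10, 10]
BINARY_OP - → 10 - 10 = 0. Stack: [0]
STORE_FAST m → m=0. Stack: []
LOAD_FAST x → push -95. Stack: [-95]
LOAD_CONST → push 9. Stack: [-95, 9]
BINARY_OP + → -95 + 9 = -86. Stack: [-86]
STORE_FAST z → z=-86. Stack: []
LOAD_CONST → push 6. Stack: [6]
LOAD_FAST a → push 32. Stack: [6, 32]
BINARY_OP - → 6 - 32 = -26. Stack: [-26]
LOAD_FAST x → push -95. Stack: [-26, -95]
LOAD_CONST → push 5. Stack: [-26, -95, 5]
BINARY_OP + → -95 + 5 = -90. Stack: [-26, -90]
BINARY_OP * → -26 * -90 = 2340. Stack: [2340]
STORE_FAST n → n=2340. Stack: []
LOAD_FAST z → push -86. Stack: [-86]
RETURN_VALUE → return -86.

-86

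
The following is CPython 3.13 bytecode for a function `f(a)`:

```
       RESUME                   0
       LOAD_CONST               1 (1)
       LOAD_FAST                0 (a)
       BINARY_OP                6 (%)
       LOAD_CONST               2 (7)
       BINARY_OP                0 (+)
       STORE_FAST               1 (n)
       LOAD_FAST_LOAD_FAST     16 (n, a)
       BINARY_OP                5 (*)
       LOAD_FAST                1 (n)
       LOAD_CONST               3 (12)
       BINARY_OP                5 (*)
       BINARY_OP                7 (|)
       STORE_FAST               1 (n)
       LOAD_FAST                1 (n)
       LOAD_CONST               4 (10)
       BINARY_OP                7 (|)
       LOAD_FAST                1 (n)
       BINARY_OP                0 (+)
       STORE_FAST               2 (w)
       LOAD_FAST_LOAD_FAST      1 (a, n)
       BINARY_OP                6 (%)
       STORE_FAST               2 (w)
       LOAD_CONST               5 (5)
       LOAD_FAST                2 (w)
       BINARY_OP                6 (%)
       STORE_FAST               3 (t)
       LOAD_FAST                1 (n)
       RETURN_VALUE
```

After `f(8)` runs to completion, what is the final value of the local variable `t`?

LOAD_CONST → push 1. Stack: [1]
LOAD_FAST a → push 8. Stack: [1, 8]
BINARY_OP % → 1 % 8 = 1. Stack: [1]
LOAD_CONST → push 7. Stack: [1, 7]
BINARY_OP + → 1 + 7 = 8. Stack: [8]
STORE_FAST n → n=8. Stack: []
LOAD_FAST_LOAD_FAST n,a → push 8,8. Stack: [8, 8]
BINARY_OP * → 8 * 8 = 64. Stack: [64]
LOAD_FAST n → push 8. Stack: [64, 8]
LOAD_CONST → push 12. Stack: [64, 8, 12]
BINARY_OP * → 8 * 12 = 96. Stack: [64, 96]
BINARY_OP | → 64 | 96 = 96. Stack: [96]
STORE_FAST n → n=96. Stack: []
LOAD_FAST n → push 96. Stack: [96]
LOAD_CONST → push 10. Stack: [96, 10]
BINARY_OP | → 96 | 10 = 106. Stack: [106]
LOAD_FAST n → push 96. Stack: [106, 96]
BINARY_OP + → 106 + 96 = 202. Stack: [202]
STORE_FAST w → w=202. Stack: []
LOAD_FAST_LOAD_FAST a,n → push 8,96. Stack: [8, 96]
BINARY_OP % → 8 % 96 = 8. Stack: [8]
STORE_FAST w → w=8. Stack: []
LOAD_CONST → push 5. Stack: [5]
LOAD_FAST w → push 8. Stack: [5, 8]
BINARY_OP % → 5 % 8 = 5. Stack: [5]
STORE_FAST t → t=5. Stack: []
LOAD_FAST n → push 96. Stack: [96]
RETURN_VALUE → return 96.

5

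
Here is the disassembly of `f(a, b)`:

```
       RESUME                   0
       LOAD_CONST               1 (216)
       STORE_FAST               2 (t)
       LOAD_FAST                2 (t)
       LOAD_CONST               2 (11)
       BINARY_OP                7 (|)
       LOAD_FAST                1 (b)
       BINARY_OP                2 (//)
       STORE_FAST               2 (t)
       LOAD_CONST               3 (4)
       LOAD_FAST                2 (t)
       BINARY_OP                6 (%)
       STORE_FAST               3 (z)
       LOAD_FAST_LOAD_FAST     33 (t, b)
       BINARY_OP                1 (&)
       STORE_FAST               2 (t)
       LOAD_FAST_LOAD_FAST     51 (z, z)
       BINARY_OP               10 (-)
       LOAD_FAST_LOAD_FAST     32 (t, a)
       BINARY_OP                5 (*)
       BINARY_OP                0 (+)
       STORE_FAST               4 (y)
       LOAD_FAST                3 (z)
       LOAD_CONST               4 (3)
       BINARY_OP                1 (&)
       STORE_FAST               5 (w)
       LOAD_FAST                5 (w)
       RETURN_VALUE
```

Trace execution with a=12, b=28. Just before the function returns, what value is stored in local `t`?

4

LOAD_CONST → push 216. Stack: [216]
STORE_FAST t → t=216. Stack: []
LOAD_FAST t → push 216. Stack: [216]
LOAD_CONST → push 11. Stack: [216, 11]
BINARY_OP | → 216 | 11 = 219. Stack: [219]
LOAD_FAST b → push 28. Stack: [219, 28]
BINARY_OP // → 219 // 28 = 7. Stack: [7]
STORE_FAST t → t=7. Stack: []
LOAD_CONST → push 4. Stack: [4]
LOAD_FAST t → push 7. Stack: [4, 7]
BINARY_OP % → 4 % 7 = 4. Stack: [4]
STORE_FAST z → z=4. Stack: []
LOAD_FAST_LOAD_FAST t,b → push 7,28. Stack: [7, 28]
BINARY_OP & → 7 & 28 = 4. Stack: [4]
STORE_FAST t → t=4. Stack: []
LOAD_FAST_LOAD_FAST z,z → push 4,4. Stack: [4, 4]
BINARY_OP - → 4 - 4 = 0. Stack: [0]
LOAD_FAST_LOAD_FAST t,a → push 4,12. Stack: [0, 4, 12]
BINARY_OP * → 4 * 12 = 48. Stack: [0, 48]
BINARY_OP + → 0 + 48 = 48. Stack: [48]
STORE_FAST y → y=48. Stack: []
LOAD_FAST z → push 4. Stack: [4]
LOAD_CONST → push 3. Stack: [4, 3]
BINARY_OP & → 4 & 3 = 0. Stack: [0]
STORE_FAST w → w=0. Stack: []
LOAD_FAST w → push 0. Stack: [0]
RETURN_VALUE → return 0.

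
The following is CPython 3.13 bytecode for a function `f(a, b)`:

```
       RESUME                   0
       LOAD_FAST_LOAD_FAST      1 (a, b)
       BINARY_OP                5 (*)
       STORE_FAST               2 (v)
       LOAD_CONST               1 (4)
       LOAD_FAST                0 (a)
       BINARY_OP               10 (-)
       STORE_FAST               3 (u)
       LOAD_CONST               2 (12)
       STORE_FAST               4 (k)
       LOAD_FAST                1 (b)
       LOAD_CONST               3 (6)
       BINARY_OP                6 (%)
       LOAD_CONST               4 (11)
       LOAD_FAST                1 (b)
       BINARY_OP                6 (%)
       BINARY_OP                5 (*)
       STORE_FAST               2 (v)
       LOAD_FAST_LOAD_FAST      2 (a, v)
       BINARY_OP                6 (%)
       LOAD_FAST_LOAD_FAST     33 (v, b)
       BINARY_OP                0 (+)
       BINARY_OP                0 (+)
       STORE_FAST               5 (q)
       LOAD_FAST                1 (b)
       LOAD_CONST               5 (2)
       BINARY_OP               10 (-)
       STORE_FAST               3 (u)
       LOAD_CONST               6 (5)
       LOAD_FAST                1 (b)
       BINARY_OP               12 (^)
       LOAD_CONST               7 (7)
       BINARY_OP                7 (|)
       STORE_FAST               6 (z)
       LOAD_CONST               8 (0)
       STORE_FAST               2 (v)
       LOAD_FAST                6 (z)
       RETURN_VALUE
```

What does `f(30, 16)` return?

LOAD_FAST_LOAD_FAST a,b → push 30,16. Stack: [30, 16]
BINARY_OP * → 30 * 16 = 480. Stack: [480]
STORE_FAST v → v=480. Stack: []
LOAD_CONST → push 4. Stack: [4]
LOAD_FAST a → push 30. Stack: [4, 30]
BINARY_OP - → 4 - 30 = -26. Stack: [-26]
STORE_FAST u → u=-26. Stack: []
LOAD_CONST → push 12. Stack: [12]
STORE_FAST k → k=12. Stack: []
LOAD_FAST b → push 16. Stack: [16]
LOAD_CONST → push 6. Stack: [16, 6]
BINARY_OP % → 16 % 6 = 4. Stack: [4]
LOAD_CONST → push 11. Stack: [4, 11]
LOAD_FAST b → push 16. Stack: [4, 11, 16]
BINARY_OP % → 11 % 16 = 11. Stack: [4, 11]
BINARY_OP * → 4 * 11 = 44. Stack: [44]
STORE_FAST v → v=44. Stack: []
LOAD_FAST_LOAD_FAST a,v → push 30,44. Stack: [30, 44]
BINARY_OP % → 30 % 44 = 30. Stack: [30]
LOAD_FAST_LOAD_FAST v,b → push 44,16. Stack: [30, 44, 16]
BINARY_OP + → 44 + 16 = 60. Stack: [30, 60]
BINARY_OP + → 30 + 60 = 90. Stack: [90]
STORE_FAST q → q=90. Stack: []
LOAD_FAST b → push 16. Stack: [16]
LOAD_CONST → push 2. Stack: [16, 2]
BINARY_OP - → 16 - 2 = 14. Stack: [14]
STORE_FAST u → u=14. Stack: []
LOAD_CONST → push 5. Stack: [5]
LOAD_FAST b → push 16. Stack: [5, 16]
BINARY_OP ^ → 5 ^ 16 = 21. Stack: [21]
LOAD_CONST → push 7. Stack: [21, 7]
BINARY_OP | → 21 | 7 = 23. Stack: [23]
STORE_FAST z → z=23. Stack: []
LOAD_CONST → push 0. Stack: [0]
STORE_FAST v → v=0. Stack: []
LOAD_FAST z → push 23. Stack: [23]
RETURN_VALUE → return 23.

23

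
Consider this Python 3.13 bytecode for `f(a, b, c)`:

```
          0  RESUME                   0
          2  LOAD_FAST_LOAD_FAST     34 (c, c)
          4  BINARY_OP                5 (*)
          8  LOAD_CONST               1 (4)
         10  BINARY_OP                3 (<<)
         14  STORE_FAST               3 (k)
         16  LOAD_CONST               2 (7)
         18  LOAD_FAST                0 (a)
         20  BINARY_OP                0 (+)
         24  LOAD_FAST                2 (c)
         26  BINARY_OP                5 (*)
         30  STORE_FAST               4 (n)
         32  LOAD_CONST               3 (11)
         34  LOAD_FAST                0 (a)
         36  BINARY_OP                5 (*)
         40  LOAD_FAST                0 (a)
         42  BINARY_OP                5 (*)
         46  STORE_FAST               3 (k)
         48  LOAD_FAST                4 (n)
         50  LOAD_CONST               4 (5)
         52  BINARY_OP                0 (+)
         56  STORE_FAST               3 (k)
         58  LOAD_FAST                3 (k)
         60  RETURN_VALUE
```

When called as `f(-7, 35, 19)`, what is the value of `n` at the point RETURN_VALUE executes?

LOAD_FAST_LOAD_FAST c,c → push 19,19. Stack: [19, 19]
BINARY_OP * → 19 * 19 = 361. Stack: [361]
LOAD_CONST → push 4. Stack: [361, 4]
BINARY_OP << → 361 << 4 = 5776. Stack: [5776]
STORE_FAST k → k=5776. Stack: []
LOAD_CONST → push 7. Stack: [7]
LOAD_FAST a → push -7. Stack: [7, -7]
BINARY_OP + → 7 + -7 = 0. Stack: [0]
LOAD_FAST c → push 19. Stack: [0, 19]
BINARY_OP * → 0 * 19 = 0. Stack: [0]
STORE_FAST n → n=0. Stack: []
LOAD_CONST → push 11. Stack: [11]
LOAD_FAST a → push -7. Stack: [11, -7]
BINARY_OP * → 11 * -7 = -77. Stack: [-77]
LOAD_FAST a → push -7. Stack: [-77, -7]
BINARY_OP * → -77 * -7 = 539. Stack: [539]
STORE_FAST k → k=539. Stack: []
LOAD_FAST n → push 0. Stack: [0]
LOAD_CONST → push 5. Stack: [0, 5]
BINARY_OP + → 0 + 5 = 5. Stack: [5]
STORE_FAST k → k=5. Stack: []
LOAD_FAST k → push 5. Stack: [5]
RETURN_VALUE → return 5.

0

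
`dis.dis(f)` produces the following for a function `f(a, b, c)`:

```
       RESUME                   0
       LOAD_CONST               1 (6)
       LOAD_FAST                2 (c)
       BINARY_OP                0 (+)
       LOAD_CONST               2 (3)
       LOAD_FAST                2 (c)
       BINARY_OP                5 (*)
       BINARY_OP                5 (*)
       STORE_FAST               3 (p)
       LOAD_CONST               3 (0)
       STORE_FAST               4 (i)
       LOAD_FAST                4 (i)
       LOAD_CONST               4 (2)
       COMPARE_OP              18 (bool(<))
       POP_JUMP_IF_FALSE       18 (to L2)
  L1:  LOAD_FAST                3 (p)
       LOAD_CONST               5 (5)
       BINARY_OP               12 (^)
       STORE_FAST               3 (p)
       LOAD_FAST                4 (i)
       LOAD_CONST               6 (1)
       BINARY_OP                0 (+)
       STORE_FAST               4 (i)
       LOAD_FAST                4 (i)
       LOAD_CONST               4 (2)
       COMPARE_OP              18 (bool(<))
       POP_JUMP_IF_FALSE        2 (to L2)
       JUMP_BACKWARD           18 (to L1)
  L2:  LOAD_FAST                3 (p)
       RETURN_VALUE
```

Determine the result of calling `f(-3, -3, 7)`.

273

LOAD_CONST → push 6. Stack: [6]
LOAD_FAST c → push 7. Stack: [6, 7]
BINARY_OP + → 6 + 7 = 13. Stack: [13]
LOAD_CONST → push 3. Stack: [13, 3]
LOAD_FAST c → push 7. Stack: [13, 3, 7]
BINARY_OP * → 3 * 7 = 21. Stack: [13, 21]
BINARY_OP * → 13 * 21 = 273. Stack: [273]
STORE_FAST p → p=273. Stack: []
LOAD_CONST → push 0. Stack: [0]
STORE_FAST i → i=0. Stack: []
LOAD_FAST i → push 0. Stack: [0]
LOAD_CONST → push 2. Stack: [0, 2]
COMPARE_OP bool(<) → 0 vs 2 = True. Stack: [True]
POP_JUMP_IF_FALSE → pop True; no jump. Stack: []
LOAD_FAST p → push 273. Stack: [273]
LOAD_CONST → push 5. Stack: [273, 5]
BINARY_OP ^ → 273 ^ 5 = 276. Stack: [276]
STORE_FAST p → p=276. Stack: []
LOAD_FAST i → push 0. Stack: [0]
LOAD_CONST → push 1. Stack: [0, 1]
BINARY_OP + → 0 + 1 = 1. Stack: [1]
STORE_FAST i → i=1. Stack: []
LOAD_FAST i → push 1. Stack: [1]
LOAD_CONST → push 2. Stack: [1, 2]
COMPARE_OP bool(<) → 1 vs 2 = True. Stack: [True]
POP_JUMP_IF_FALSE → pop True; no jump. Stack: []
LOAD_FAST p → push 276. Stack: [276]
LOAD_CONST → push 5. Stack: [276, 5]
BINARY_OP ^ → 276 ^ 5 = 273. Stack: [273]
STORE_FAST p → p=273. Stack: []
LOAD_FAST i → push 1. Stack: [1]
LOAD_CONST → push 1. Stack: [1, 1]
BINARY_OP + → 1 + 1 = 2. Stack: [2]
STORE_FAST i → i=2. Stack: []
LOAD_FAST i → push 2. Stack: [2]
LOAD_CONST → push 2. Stack: [2, 2]
COMPARE_OP bool(<) → 2 vs 2 = False. Stack: [False]
POP_JUMP_IF_FALSE → pop False; jump. Stack: []
LOAD_FAST p → push 273. Stack: [273]
RETURN_VALUE → return 273.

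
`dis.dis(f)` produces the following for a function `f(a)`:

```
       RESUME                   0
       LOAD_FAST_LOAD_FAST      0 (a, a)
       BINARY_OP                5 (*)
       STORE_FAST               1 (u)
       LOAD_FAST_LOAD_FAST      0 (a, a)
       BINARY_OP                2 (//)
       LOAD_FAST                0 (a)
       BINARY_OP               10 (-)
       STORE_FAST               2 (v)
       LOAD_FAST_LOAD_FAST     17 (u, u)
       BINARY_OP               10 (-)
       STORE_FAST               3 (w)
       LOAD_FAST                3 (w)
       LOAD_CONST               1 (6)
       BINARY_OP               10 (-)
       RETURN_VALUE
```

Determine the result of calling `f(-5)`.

-6

LOAD_FAST_LOAD_FAST a,a → push -5,-5. Stack: [-5, -5]
BINARY_OP * → -5 * -5 = 25. Stack: [25]
STORE_FAST u → u=25. Stack: []
LOAD_FAST_LOAD_FAST a,a → push -5,-5. Stack: [-5, -5]
BINARY_OP // → -5 // -5 = 1. Stack: [1]
LOAD_FAST a → push -5. Stack: [1, -5]
BINARY_OP - → 1 - -5 = 6. Stack: [6]
STORE_FAST v → v=6. Stack: []
LOAD_FAST_LOAD_FAST u,u → push 25,25. Stack: [25, 25]
BINARY_OP - → 25 - 25 = 0. Stack: [0]
STORE_FAST w → w=0. Stack: []
LOAD_FAST w → push 0. Stack: [0]
LOAD_CONST → push 6. Stack: [0, 6]
BINARY_OP - → 0 - 6 = -6. Stack: [-6]
RETURN_VALUE → return -6.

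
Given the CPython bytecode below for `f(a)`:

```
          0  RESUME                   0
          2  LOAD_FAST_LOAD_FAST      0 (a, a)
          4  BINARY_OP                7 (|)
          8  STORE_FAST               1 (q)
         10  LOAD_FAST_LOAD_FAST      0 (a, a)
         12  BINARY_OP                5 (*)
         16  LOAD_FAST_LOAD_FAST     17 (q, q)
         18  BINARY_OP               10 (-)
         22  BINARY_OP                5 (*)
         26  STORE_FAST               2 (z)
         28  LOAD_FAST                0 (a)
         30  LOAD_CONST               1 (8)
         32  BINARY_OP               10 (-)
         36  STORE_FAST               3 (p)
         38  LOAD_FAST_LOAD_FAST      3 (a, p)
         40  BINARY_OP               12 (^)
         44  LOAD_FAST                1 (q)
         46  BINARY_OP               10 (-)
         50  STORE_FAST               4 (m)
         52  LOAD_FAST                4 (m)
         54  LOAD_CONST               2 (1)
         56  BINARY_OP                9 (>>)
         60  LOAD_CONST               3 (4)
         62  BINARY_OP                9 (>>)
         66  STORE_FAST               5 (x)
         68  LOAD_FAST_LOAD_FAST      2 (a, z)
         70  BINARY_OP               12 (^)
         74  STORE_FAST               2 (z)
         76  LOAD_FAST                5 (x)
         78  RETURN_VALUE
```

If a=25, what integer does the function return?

-1

LOAD_FAST_LOAD_FAST a,a → push 25,25. Stack: [25, 25]
BINARY_OP | → 25 | 25 = 25. Stack: [25]
STORE_FAST q → q=25. Stack: []
LOAD_FAST_LOAD_FAST a,a → push 25,25. Stack: [25, 25]
BINARY_OP * → 25 * 25 = 625. Stack: [625]
LOAD_FAST_LOAD_FAST q,q → push 25,25. Stack: [625, 25, 25]
BINARY_OP - → 25 - 25 = 0. Stack: [625, 0]
BINARY_OP * → 625 * 0 = 0. Stack: [0]
STORE_FAST z → z=0. Stack: []
LOAD_FAST a → push 25. Stack: [25]
LOAD_CONST → push 8. Stack: [25, 8]
BINARY_OP - → 25 - 8 = 17. Stack: [17]
STORE_FAST p → p=17. Stack: []
LOAD_FAST_LOAD_FAST a,p → push 25,17. Stack: [25, 17]
BINARY_OP ^ → 25 ^ 17 = 8. Stack: [8]
LOAD_FAST q → push 25. Stack: [8, 25]
BINARY_OP - → 8 - 25 = -17. Stack: [-17]
STORE_FAST m → m=-17. Stack: []
LOAD_FAST m → push -17. Stack: [-17]
LOAD_CONST → push 1. Stack: [-17, 1]
BINARY_OP >> → -17 >> 1 = -9. Stack: [-9]
LOAD_CONST → push 4. Stack: [-9, 4]
BINARY_OP >> → -9 >> 4 = -1. Stack: [-1]
STORE_FAST x → x=-1. Stack: []
LOAD_FAST_LOAD_FAST a,z → push 25,0. Stack: [25, 0]
BINARY_OP ^ → 25 ^ 0 = 25. Stack: [25]
STORE_FAST z → z=25. Stack: []
LOAD_FAST x → push -1. Stack: [-1]
RETURN_VALUE → return -1.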